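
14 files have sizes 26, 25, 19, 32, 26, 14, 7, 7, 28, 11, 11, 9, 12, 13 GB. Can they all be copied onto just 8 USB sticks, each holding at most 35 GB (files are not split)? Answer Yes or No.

A valid assignment using 8 USB sticks:
  USB stick 1: 32 = 32
  USB stick 2: 28 + 7 = 35
  USB stick 3: 26 + 9 = 35
  USB stick 4: 26 + 7 = 33
  USB stick 5: 25 = 25
  USB stick 6: 19 + 14 = 33
  USB stick 7: 13 + 12 = 25
  USB stick 8: 11 + 11 = 22
Every load is within 35 GB, so 8 USB sticks suffice.

Yes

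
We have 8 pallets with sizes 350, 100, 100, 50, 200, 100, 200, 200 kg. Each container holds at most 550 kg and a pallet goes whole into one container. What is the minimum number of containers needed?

Total = 350 + 200 + 200 + 200 + 100 + 100 + 100 + 50 = 1300 kg.
Lower bound: ⌈1300/550⌉ = 3 containers.
A packing using 3 containers:
  container 1: 350 + 200 = 550
  container 2: 200 + 200 + 100 + 50 = 550
  container 3: 100 + 100 = 200
This matches the lower bound, so 3 is optimal.

3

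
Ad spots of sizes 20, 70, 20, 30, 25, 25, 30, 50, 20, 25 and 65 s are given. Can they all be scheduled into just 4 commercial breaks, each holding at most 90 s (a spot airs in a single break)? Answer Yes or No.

No

Total = 380 s; ⌈380/90⌉ = 5.
At least 5 commercial breaks are required, but only 4 are allowed.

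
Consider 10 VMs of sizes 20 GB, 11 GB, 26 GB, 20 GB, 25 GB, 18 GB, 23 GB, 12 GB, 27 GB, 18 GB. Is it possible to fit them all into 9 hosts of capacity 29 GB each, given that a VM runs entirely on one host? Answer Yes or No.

A valid assignment using 9 hosts:
  host 1: 27 = 27
  host 2: 26 = 26
  host 3: 25 = 25
  host 4: 23 = 23
  host 5: 20 = 20
  host 6: 20 = 20
  host 7: 18 + 11 = 29
  host 8: 18 = 18
  host 9: 12 = 12
Every load is within 29 GB, so 9 hosts suffice.

Yes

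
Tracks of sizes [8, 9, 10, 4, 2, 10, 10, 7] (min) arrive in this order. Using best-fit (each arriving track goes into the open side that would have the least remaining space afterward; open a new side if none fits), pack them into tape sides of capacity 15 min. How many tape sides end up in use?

5

  8 → side 1 (new)  [load 8/15]
  9 → side 2 (new)  [load 9/15]
  10 → side 3 (new)  [load 10/15]
  4 → side 3  [load 14/15]
  2 → side 2  [load 11/15]
  10 → side 4 (new)  [load 10/15]
  10 → side 5 (new)  [load 10/15]
  7 → side 1  [load 15/15]
5 tape sides opened.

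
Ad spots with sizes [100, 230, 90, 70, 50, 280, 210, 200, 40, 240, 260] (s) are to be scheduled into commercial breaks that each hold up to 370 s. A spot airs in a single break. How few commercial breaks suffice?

Total = 280 + 260 + 240 + 230 + 210 + 200 + 100 + 90 + 70 + 50 + 40 = 1770 s.
Lower bound: ⌈1770/370⌉ = 5 commercial breaks.
Also, 6 ad spots each exceed 185 s, and no two of those can share a break, so at least 6 commercial breaks are needed.
A packing using 6 commercial breaks:
  break 1: 280 + 90 = 370
  break 2: 260 + 100 = 360
  break 3: 240 + 70 + 50 = 360
  break 4: 230 + 40 = 270
  break 5: 210 = 210
  break 6: 200 = 200
This matches the lower bound, so 6 is optimal.

6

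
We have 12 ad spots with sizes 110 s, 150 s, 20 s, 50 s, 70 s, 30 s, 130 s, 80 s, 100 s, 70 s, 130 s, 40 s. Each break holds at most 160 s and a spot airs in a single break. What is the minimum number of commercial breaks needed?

Total = 150 + 130 + 130 + 110 + 100 + 80 + 70 + 70 + 50 + 40 + 30 + 20 = 980 s.
Lower bound: ⌈980/160⌉ = 7 commercial breaks.
A packing using 7 commercial breaks:
  break 1: 150 = 150
  break 2: 130 + 30 = 160
  break 3: 130 + 20 = 150
  break 4: 110 + 50 = 160
  break 5: 100 + 40 = 140
  break 6: 80 + 70 = 150
  break 7: 70 = 70
This matches the lower bound, so 7 is optimal.

7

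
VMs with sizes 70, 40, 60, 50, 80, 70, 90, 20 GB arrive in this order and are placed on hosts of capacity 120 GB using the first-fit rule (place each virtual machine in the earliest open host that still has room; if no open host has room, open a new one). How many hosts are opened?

  70 → host 1 (new)  [load 70/120]
  40 → host 1  [load 110/120]
  60 → host 2 (new)  [load 60/120]
  50 → host 2  [load 110/120]
  80 → host 3 (new)  [load 80/120]
  70 → host 4 (new)  [load 70/120]
  90 → host 5 (new)  [load 90/120]
  20 → host 3  [load 100/120]
5 hosts opened.

5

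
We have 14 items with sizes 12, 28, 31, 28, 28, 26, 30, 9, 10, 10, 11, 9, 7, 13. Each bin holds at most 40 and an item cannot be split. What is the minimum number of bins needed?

7

Total = 31 + 30 + 28 + 28 + 28 + 26 + 13 + 12 + 11 + 10 + 10 + 9 + 9 + 7 = 252.
Lower bound: ⌈252/40⌉ = 7 bins.
A packing using 7 bins:
  bin 1: 31 + 9 = 40
  bin 2: 30 + 10 = 40
  bin 3: 28 + 12 = 40
  bin 4: 28 + 11 = 39
  bin 5: 28 + 10 = 38
  bin 6: 26 + 13 = 39
  bin 7: 9 + 7 = 16
This matches the lower bound, so 7 is optimal.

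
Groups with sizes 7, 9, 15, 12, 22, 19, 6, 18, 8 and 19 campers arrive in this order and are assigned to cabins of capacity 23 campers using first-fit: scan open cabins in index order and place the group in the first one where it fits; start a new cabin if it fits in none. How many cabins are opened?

  7 → cabin 1 (new)  [load 7/23]
  9 → cabin 1  [load 16/23]
  15 → cabin 2 (new)  [load 15/23]
  12 → cabin 3 (new)  [load 12/23]
  22 → cabin 4 (new)  [load 22/23]
  19 → cabin 5 (new)  [load 19/23]
  6 → cabin 1  [load 22/23]
  18 → cabin 6 (new)  [load 18/23]
  8 → cabin 2  [load 23/23]
  19 → cabin 7 (new)  [load 19/23]
7 cabins opened.

7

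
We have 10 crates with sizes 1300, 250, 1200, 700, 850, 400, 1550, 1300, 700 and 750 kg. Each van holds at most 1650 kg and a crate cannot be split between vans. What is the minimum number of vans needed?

6

Total = 1550 + 1300 + 1300 + 1200 + 850 + 750 + 700 + 700 + 400 + 250 = 9000 kg.
Lower bound: ⌈9000/1650⌉ = 6 vans.
A packing using 6 vans:
  van 1: 1550 = 1550
  van 2: 1300 + 250 = 1550
  van 3: 1300 = 1300
  van 4: 1200 + 400 = 1600
  van 5: 850 + 750 = 1600
  van 6: 700 + 700 = 1400
This matches the lower bound, so 6 is optimal.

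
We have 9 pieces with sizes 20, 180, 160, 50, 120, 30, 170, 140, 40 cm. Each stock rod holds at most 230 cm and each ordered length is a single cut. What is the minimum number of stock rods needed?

Total = 180 + 170 + 160 + 140 + 120 + 50 + 40 + 30 + 20 = 910 cm.
Lower bound: ⌈910/230⌉ = 4 stock rods.
Also, 5 pieces each exceed 115 cm, and no two of those can share a stock rod, so at least 5 stock rods are needed.
A packing using 5 stock rods:
  stock rod 1: 180 + 50 = 230
  stock rod 2: 170 + 40 + 20 = 230
  stock rod 3: 160 + 30 = 190
  stock rod 4: 140 = 140
  stock rod 5: 120 = 120
This matches the lower bound, so 5 is optimal.

5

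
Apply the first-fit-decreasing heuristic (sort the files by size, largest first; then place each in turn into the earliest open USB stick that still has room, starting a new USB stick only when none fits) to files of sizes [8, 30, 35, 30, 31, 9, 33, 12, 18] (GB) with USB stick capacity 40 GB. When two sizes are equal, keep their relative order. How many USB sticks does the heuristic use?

Sorted descending: 35, 33, 31, 30, 30, 18, 12, 9, 8.
  35 → USB stick 1 (new)  [load 35/40]
  33 → USB stick 2 (new)  [load 33/40]
  31 → USB stick 3 (new)  [load 31/40]
  30 → USB stick 4 (new)  [load 30/40]
  30 → USB stick 5 (new)  [load 30/40]
  18 → USB stick 6 (new)  [load 18/40]
  12 → USB stick 6  [load 30/40]
  9 → USB stick 3  [load 40/40]
  8 → USB stick 4  [load 38/40]
6 USB sticks opened.

6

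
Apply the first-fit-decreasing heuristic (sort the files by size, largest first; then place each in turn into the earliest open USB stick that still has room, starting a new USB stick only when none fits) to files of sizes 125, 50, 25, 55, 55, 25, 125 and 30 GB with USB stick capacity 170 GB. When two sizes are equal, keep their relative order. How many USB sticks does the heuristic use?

Sorted descending: 125, 125, 55, 55, 50, 30, 25, 25.
  125 → USB stick 1 (new)  [load 125/170]
  125 → USB stick 2 (new)  [load 125/170]
  55 → USB stick 3 (new)  [load 55/170]
  55 → USB stick 3  [load 110/170]
  50 → USB stick 3  [load 160/170]
  30 → USB stick 1  [load 155/170]
  25 → USB stick 2  [load 150/170]
  25 → USB stick 4 (new)  [load 25/170]
4 USB sticks opened.

4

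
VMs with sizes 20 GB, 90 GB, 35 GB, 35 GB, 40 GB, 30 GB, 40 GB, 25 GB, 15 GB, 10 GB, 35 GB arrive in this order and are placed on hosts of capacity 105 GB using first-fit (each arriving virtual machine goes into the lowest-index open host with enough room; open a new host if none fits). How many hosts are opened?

4

  20 → host 1 (new)  [load 20/105]
  90 → host 2 (new)  [load 90/105]
  35 → host 1  [load 55/105]
  35 → host 1  [load 90/105]
  40 → host 3 (new)  [load 40/105]
  30 → host 3  [load 70/105]
  40 → host 4 (new)  [load 40/105]
  25 → host 3  [load 95/105]
  15 → host 1  [load 105/105]
  10 → host 2  [load 100/105]
  35 → host 4  [load 75/105]
4 hosts opened.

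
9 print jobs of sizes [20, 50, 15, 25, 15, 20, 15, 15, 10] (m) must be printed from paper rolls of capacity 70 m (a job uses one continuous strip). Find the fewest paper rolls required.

Total = 50 + 25 + 20 + 20 + 15 + 15 + 15 + 15 + 10 = 185 m.
Lower bound: ⌈185/70⌉ = 3 paper rolls.
A packing using 3 paper rolls:
  roll 1: 50 + 20 = 70
  roll 2: 25 + 20 + 15 + 10 = 70
  roll 3: 15 + 15 + 15 = 45
This matches the lower bound, so 3 is optimal.

3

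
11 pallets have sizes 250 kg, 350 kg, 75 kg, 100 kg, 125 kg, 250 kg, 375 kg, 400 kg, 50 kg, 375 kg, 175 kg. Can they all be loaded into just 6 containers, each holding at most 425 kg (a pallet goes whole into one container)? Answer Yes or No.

Total = 2525 kg; ⌈2525/425⌉ = 6.
The bound of 6 does not rule out 6, but exhaustive search shows no assignment into 6 containers of capacity 425 kg exists — the minimum is 7.

No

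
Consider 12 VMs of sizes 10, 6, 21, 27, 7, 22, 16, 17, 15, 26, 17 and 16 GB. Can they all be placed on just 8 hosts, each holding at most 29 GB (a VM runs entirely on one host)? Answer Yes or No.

No

Total = 200 GB; ⌈200/29⌉ = 7.
9 VMs each exceed half the capacity and cannot share a host, forcing at least 9 hosts.
At least 9 hosts are required, but only 8 are allowed.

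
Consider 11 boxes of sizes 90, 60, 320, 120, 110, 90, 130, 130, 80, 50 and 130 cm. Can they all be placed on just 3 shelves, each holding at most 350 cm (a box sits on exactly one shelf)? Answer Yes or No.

Total = 1310 cm; ⌈1310/350⌉ = 4.
At least 4 shelves are required, but only 3 are allowed.

No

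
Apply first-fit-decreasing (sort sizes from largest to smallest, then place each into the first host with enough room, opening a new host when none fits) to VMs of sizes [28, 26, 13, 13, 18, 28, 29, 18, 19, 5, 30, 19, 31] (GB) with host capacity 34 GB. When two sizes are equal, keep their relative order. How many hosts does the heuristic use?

Sorted descending: 31, 30, 29, 28, 28, 26, 19, 19, 18, 18, 13, 13, 5.
  31 → host 1 (new)  [load 31/34]
  30 → host 2 (new)  [load 30/34]
  29 → host 3 (new)  [load 29/34]
  28 → host 4 (new)  [load 28/34]
  28 → host 5 (new)  [load 28/34]
  26 → host 6 (new)  [load 26/34]
  19 → host 7 (new)  [load 19/34]
  19 → host 8 (new)  [load 19/34]
  18 → host 9 (new)  [load 18/34]
  18 → host 10 (new)  [load 18/34]
  13 → host 7  [load 32/34]
  13 → host 8  [load 32/34]
  5 → host 3  [load 34/34]
10 hosts opened.

10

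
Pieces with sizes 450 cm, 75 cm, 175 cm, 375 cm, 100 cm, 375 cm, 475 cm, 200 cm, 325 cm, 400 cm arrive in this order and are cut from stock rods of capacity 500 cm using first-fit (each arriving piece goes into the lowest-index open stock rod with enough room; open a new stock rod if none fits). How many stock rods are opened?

  450 → stock rod 1 (new)  [load 450/500]
  75 → stock rod 2 (new)  [load 75/500]
  175 → stock rod 2  [load 250/500]
  375 → stock rod 3 (new)  [load 375/500]
  100 → stock rod 2  [load 350/500]
  375 → stock rod 4 (new)  [load 375/500]
  475 → stock rod 5 (new)  [load 475/500]
  200 → stock rod 6 (new)  [load 200/500]
  325 → stock rod 7 (new)  [load 325/500]
  400 → stock rod 8 (new)  [load 400/500]
8 stock rods opened.

8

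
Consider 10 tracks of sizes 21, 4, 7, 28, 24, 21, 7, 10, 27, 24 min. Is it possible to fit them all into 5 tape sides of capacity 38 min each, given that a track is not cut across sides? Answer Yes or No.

Total = 173 min; ⌈173/38⌉ = 5.
6 tracks each exceed half the capacity and cannot share a side, forcing at least 6 tape sides.
At least 6 tape sides are required, but only 5 are allowed.

No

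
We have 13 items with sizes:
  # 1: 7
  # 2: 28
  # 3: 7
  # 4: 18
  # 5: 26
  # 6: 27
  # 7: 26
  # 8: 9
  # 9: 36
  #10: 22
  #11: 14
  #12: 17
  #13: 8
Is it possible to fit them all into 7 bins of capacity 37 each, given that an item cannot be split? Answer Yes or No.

Yes

A valid assignment using 7 bins:
  bin 1: 36 = 36
  bin 2: 28 + 9 = 37
  bin 3: 27 + 8 = 35
  bin 4: 26 + 7 = 33
  bin 5: 26 + 7 = 33
  bin 6: 22 + 14 = 36
  bin 7: 18 + 17 = 35
Every load is within 37, so 7 bins suffice.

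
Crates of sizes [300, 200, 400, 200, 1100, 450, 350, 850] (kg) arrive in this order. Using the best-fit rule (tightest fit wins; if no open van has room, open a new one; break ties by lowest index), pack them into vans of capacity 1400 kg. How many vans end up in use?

  300 → van 1 (new)  [load 300/1400]
  200 → van 1  [load 500/1400]
  400 → van 1  [load 900/1400]
  200 → van 1  [load 1100/1400]
  1100 → van 2 (new)  [load 1100/1400]
  450 → van 3 (new)  [load 450/1400]
  350 → van 3  [load 800/1400]
  850 → van 4 (new)  [load 850/1400]
4 vans opened.

4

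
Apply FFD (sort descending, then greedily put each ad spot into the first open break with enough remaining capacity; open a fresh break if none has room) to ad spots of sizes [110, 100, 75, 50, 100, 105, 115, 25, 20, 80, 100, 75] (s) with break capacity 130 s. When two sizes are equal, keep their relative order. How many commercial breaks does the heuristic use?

9

Sorted descending: 115, 110, 105, 100, 100, 100, 80, 75, 75, 50, 25, 20.
  115 → break 1 (new)  [load 115/130]
  110 → break 2 (new)  [load 110/130]
  105 → break 3 (new)  [load 105/130]
  100 → break 4 (new)  [load 100/130]
  100 → break 5 (new)  [load 100/130]
  100 → break 6 (new)  [load 100/130]
  80 → break 7 (new)  [load 80/130]
  75 → break 8 (new)  [load 75/130]
  75 → break 9 (new)  [load 75/130]
  50 → break 7  [load 130/130]
  25 → break 3  [load 130/130]
  20 → break 2  [load 130/130]
9 commercial breaks opened.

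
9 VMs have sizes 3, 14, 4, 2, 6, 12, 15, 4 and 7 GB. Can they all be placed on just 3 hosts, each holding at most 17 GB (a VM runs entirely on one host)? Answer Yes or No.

Total = 67 GB; ⌈67/17⌉ = 4.
At least 4 hosts are required, but only 3 are allowed.

No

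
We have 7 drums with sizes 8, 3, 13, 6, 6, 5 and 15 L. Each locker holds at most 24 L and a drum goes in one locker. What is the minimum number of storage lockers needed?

3

Total = 15 + 13 + 8 + 6 + 6 + 5 + 3 = 56 L.
Lower bound: ⌈56/24⌉ = 3 storage lockers.
A packing using 3 storage lockers:
  locker 1: 15 + 8 = 23
  locker 2: 13 + 6 + 5 = 24
  locker 3: 6 + 3 = 9
This matches the lower bound, so 3 is optimal.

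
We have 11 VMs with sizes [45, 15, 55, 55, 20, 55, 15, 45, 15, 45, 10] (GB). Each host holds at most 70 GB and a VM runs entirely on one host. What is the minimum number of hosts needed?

6

Total = 55 + 55 + 55 + 45 + 45 + 45 + 20 + 15 + 15 + 15 + 10 = 375 GB.
Lower bound: ⌈375/70⌉ = 6 hosts.
A packing using 6 hosts:
  host 1: 55 + 15 = 70
  host 2: 55 + 15 = 70
  host 3: 55 + 15 = 70
  host 4: 45 + 20 = 65
  host 5: 45 + 10 = 55
  host 6: 45 = 45
This matches the lower bound, so 6 is optimal.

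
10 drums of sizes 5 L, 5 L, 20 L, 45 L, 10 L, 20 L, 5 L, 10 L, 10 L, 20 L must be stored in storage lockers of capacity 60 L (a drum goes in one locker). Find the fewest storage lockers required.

Total = 45 + 20 + 20 + 20 + 10 + 10 + 10 + 5 + 5 + 5 = 150 L.
Lower bound: ⌈150/60⌉ = 3 storage lockers.
A packing using 3 storage lockers:
  locker 1: 45 + 10 + 5 = 60
  locker 2: 20 + 20 + 20 = 60
  locker 3: 10 + 10 + 5 + 5 = 30
This matches the lower bound, so 3 is optimal.

3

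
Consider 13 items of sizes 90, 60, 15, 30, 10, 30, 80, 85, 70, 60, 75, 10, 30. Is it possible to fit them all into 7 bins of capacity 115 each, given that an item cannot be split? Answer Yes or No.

Yes

A valid assignment using 7 bins:
  bin 1: 90 + 15 + 10 = 115
  bin 2: 85 + 30 = 115
  bin 3: 80 + 30 = 110
  bin 4: 75 + 30 + 10 = 115
  bin 5: 70 = 70
  bin 6: 60 = 60
  bin 7: 60 = 60
Every load is within 115, so 7 bins suffice.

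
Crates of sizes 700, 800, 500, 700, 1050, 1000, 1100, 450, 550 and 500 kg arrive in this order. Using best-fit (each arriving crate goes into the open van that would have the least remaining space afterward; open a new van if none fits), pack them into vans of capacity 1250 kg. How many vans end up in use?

7

  700 → van 1 (new)  [load 700/1250]
  800 → van 2 (new)  [load 800/1250]
  500 → van 1  [load 1200/1250]
  700 → van 3 (new)  [load 700/1250]
  1050 → van 4 (new)  [load 1050/1250]
  1000 → van 5 (new)  [load 1000/1250]
  1100 → van 6 (new)  [load 1100/1250]
  450 → van 2  [load 1250/1250]
  550 → van 3  [load 1250/1250]
  500 → van 7 (new)  [load 500/1250]
7 vans opened.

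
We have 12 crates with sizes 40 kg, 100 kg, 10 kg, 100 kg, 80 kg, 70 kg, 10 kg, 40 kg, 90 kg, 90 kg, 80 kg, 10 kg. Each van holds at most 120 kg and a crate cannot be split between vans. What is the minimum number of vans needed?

7

Total = 100 + 100 + 90 + 90 + 80 + 80 + 70 + 40 + 40 + 10 + 10 + 10 = 720 kg.
Lower bound: ⌈720/120⌉ = 6 vans.
Also, 7 crates each exceed 60 kg, and no two of those can share a van, so at least 7 vans are needed.
A packing using 7 vans:
  van 1: 100 + 10 + 10 = 120
  van 2: 100 + 10 = 110
  van 3: 90 = 90
  van 4: 90 = 90
  van 5: 80 + 40 = 120
  van 6: 80 + 40 = 120
  van 7: 70 = 70
This matches the lower bound, so 7 is optimal.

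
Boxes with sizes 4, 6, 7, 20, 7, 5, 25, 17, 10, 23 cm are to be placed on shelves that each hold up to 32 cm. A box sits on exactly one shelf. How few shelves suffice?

Total = 25 + 23 + 20 + 17 + 10 + 7 + 7 + 6 + 5 + 4 = 124 cm.
Lower bound: ⌈124/32⌉ = 4 shelves.
A packing using 4 shelves:
  shelf 1: 25 + 7 = 32
  shelf 2: 23 + 7 = 30
  shelf 3: 20 + 10 = 30
  shelf 4: 17 + 6 + 5 + 4 = 32
This matches the lower bound, so 4 is optimal.

4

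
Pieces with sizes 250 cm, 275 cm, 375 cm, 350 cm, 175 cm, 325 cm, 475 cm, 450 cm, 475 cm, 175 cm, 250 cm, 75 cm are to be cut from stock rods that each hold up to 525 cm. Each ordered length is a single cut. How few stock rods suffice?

8

Total = 475 + 475 + 450 + 375 + 350 + 325 + 275 + 250 + 250 + 175 + 175 + 75 = 3650 cm.
Lower bound: ⌈3650/525⌉ = 7 stock rods.
A packing using 8 stock rods:
  stock rod 1: 475 = 475
  stock rod 2: 475 = 475
  stock rod 3: 450 + 75 = 525
  stock rod 4: 375 = 375
  stock rod 5: 350 + 175 = 525
  stock rod 6: 325 + 175 = 500
  stock rod 7: 275 + 250 = 525
  stock rod 8: 250 = 250
No arrangement into 7 stock rods stays within capacity, so 8 is optimal.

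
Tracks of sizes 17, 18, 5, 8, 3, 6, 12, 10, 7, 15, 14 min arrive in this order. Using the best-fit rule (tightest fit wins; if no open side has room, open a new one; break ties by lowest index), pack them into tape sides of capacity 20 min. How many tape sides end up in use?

7

  17 → side 1 (new)  [load 17/20]
  18 → side 2 (new)  [load 18/20]
  5 → side 3 (new)  [load 5/20]
  8 → side 3  [load 13/20]
  3 → side 1  [load 20/20]
  6 → side 3  [load 19/20]
  12 → side 4 (new)  [load 12/20]
  10 → side 5 (new)  [load 10/20]
  7 → side 4  [load 19/20]
  15 → side 6 (new)  [load 15/20]
  14 → side 7 (new)  [load 14/20]
7 tape sides opened.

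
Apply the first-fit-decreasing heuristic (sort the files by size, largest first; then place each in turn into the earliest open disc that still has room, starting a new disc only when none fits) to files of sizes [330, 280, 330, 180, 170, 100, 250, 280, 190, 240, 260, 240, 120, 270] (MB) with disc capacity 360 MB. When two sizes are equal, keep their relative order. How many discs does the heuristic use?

Sorted descending: 330, 330, 280, 280, 270, 260, 250, 240, 240, 190, 180, 170, 120, 100.
  330 → disc 1 (new)  [load 330/360]
  330 → disc 2 (new)  [load 330/360]
  280 → disc 3 (new)  [load 280/360]
  280 → disc 4 (new)  [load 280/360]
  270 → disc 5 (new)  [load 270/360]
  260 → disc 6 (new)  [load 260/360]
  250 → disc 7 (new)  [load 250/360]
  240 → disc 8 (new)  [load 240/360]
  240 → disc 9 (new)  [load 240/360]
  190 → disc 10 (new)  [load 190/360]
  180 → disc 11 (new)  [load 180/360]
  170 → disc 10  [load 360/360]
  120 → disc 8  [load 360/360]
  100 → disc 6  [load 360/360]
11 discs opened.

11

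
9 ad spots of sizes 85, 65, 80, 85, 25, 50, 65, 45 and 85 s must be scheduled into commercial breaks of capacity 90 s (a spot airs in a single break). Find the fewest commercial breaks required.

8

Total = 85 + 85 + 85 + 80 + 65 + 65 + 50 + 45 + 25 = 585 s.
Lower bound: ⌈585/90⌉ = 7 commercial breaks.
A packing using 8 commercial breaks:
  break 1: 85 = 85
  break 2: 85 = 85
  break 3: 85 = 85
  break 4: 80 = 80
  break 5: 65 + 25 = 90
  break 6: 65 = 65
  break 7: 50 = 50
  break 8: 45 = 45
No arrangement into 7 commercial breaks stays within capacity, so 8 is optimal.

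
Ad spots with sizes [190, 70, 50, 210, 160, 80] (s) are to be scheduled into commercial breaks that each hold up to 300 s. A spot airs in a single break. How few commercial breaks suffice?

Total = 210 + 190 + 160 + 80 + 70 + 50 = 760 s.
Lower bound: ⌈760/300⌉ = 3 commercial breaks.
A packing using 3 commercial breaks:
  break 1: 210 + 80 = 290
  break 2: 190 + 70 = 260
  break 3: 160 + 50 = 210
This matches the lower bound, so 3 is optimal.

3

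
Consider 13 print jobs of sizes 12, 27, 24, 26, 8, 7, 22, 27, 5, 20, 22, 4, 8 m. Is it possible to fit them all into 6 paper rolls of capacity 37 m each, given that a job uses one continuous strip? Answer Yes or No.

Total = 212 m; ⌈212/37⌉ = 6.
7 print jobs each exceed half the capacity and cannot share a roll, forcing at least 7 paper rolls.
At least 7 paper rolls are required, but only 6 are allowed.

No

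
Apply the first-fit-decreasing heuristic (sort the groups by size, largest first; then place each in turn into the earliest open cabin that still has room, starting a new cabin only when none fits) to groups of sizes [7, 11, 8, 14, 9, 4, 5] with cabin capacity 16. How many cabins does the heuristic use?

4

Sorted descending: 14, 11, 9, 8, 7, 5, 4.
  14 → cabin 1 (new)  [load 14/16]
  11 → cabin 2 (new)  [load 11/16]
  9 → cabin 3 (new)  [load 9/16]
  8 → cabin 4 (new)  [load 8/16]
  7 → cabin 3  [load 16/16]
  5 → cabin 2  [load 16/16]
  4 → cabin 4  [load 12/16]
4 cabins opened.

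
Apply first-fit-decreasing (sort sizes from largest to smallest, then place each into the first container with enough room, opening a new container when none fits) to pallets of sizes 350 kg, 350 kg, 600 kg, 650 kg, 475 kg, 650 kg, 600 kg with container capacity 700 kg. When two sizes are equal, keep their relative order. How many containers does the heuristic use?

Sorted descending: 650, 650, 600, 600, 475, 350, 350.
  650 → container 1 (new)  [load 650/700]
  650 → container 2 (new)  [load 650/700]
  600 → container 3 (new)  [load 600/700]
  600 → container 4 (new)  [load 600/700]
  475 → container 5 (new)  [load 475/700]
  350 → container 6 (new)  [load 350/700]
  350 → container 6  [load 700/700]
6 containers opened.

6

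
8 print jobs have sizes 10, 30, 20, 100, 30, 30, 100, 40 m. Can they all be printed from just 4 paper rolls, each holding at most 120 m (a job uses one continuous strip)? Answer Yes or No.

A valid assignment using 4 paper rolls:
  roll 1: 100 + 20 = 120
  roll 2: 100 + 10 = 110
  roll 3: 40 + 30 + 30 = 100
  roll 4: 30 = 30
Every load is within 120 m, so 4 paper rolls suffice.

Yes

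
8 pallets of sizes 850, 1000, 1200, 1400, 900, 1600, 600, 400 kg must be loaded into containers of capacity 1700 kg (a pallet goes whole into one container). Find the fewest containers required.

Total = 1600 + 1400 + 1200 + 1000 + 900 + 850 + 600 + 400 = 7950 kg.
Lower bound: ⌈7950/1700⌉ = 5 containers.
A packing using 6 containers:
  container 1: 1600 = 1600
  container 2: 1400 = 1400
  container 3: 1200 + 400 = 1600
  container 4: 1000 + 600 = 1600
  container 5: 900 = 900
  container 6: 850 = 850
No arrangement into 5 containers stays within capacity, so 6 is optimal.

6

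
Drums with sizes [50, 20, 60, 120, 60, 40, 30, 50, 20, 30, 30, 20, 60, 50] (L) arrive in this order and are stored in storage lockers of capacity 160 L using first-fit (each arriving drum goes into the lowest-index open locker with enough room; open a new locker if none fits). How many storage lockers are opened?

4

  50 → locker 1 (new)  [load 50/160]
  20 → locker 1  [load 70/160]
  60 → locker 1  [load 130/160]
  120 → locker 2 (new)  [load 120/160]
  60 → locker 3 (new)  [load 60/160]
  40 → locker 2  [load 160/160]
  30 → locker 1  [load 160/160]
  50 → locker 3  [load 110/160]
  20 → locker 3  [load 130/160]
  30 → locker 3  [load 160/160]
  30 → locker 4 (new)  [load 30/160]
  20 → locker 4  [load 50/160]
  60 → locker 4  [load 110/160]
  50 → locker 4  [load 160/160]
4 storage lockers opened.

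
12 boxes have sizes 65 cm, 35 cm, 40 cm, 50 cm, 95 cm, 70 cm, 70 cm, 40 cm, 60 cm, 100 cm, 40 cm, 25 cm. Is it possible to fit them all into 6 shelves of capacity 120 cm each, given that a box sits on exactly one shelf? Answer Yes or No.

Total = 690 cm; ⌈690/120⌉ = 6.
The bound of 6 does not rule out 6, but exhaustive search shows no assignment into 6 shelves of capacity 120 cm exists — the minimum is 7.

No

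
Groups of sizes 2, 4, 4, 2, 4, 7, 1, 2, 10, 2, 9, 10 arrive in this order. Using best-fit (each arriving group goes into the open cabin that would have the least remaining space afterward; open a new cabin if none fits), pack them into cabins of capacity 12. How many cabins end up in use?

  2 → cabin 1 (new)  [load 2/12]
  4 → cabin 1  [load 6/12]
  4 → cabin 1  [load 10/12]
  2 → cabin 1  [load 12/12]
  4 → cabin 2 (new)  [load 4/12]
  7 → cabin 2  [load 11/12]
  1 → cabin 2  [load 12/12]
  2 → cabin 3 (new)  [load 2/12]
  10 → cabin 3  [load 12/12]
  2 → cabin 4 (new)  [load 2/12]
  9 → cabin 4  [load 11/12]
  10 → cabin 5 (new)  [load 10/12]
5 cabins opened.

5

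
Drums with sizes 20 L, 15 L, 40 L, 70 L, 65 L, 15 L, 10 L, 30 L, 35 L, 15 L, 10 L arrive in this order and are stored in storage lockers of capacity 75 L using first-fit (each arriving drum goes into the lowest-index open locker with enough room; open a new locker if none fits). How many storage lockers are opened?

5

  20 → locker 1 (new)  [load 20/75]
  15 → locker 1  [load 35/75]
  40 → locker 1  [load 75/75]
  70 → locker 2 (new)  [load 70/75]
  65 → locker 3 (new)  [load 65/75]
  15 → locker 4 (new)  [load 15/75]
  10 → locker 3  [load 75/75]
  30 → locker 4  [load 45/75]
  35 → locker 5 (new)  [load 35/75]
  15 → locker 4  [load 60/75]
  10 → locker 4  [load 70/75]
5 storage lockers opened.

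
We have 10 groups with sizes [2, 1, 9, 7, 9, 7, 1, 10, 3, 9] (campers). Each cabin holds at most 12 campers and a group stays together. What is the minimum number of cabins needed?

6

Total = 10 + 9 + 9 + 9 + 7 + 7 + 3 + 2 + 1 + 1 = 58 campers.
Lower bound: ⌈58/12⌉ = 5 cabins.
Also, 6 groups each exceed 6 campers, and no two of those can share a cabin, so at least 6 cabins are needed.
A packing using 6 cabins:
  cabin 1: 10 + 2 = 12
  cabin 2: 9 + 3 = 12
  cabin 3: 9 + 1 + 1 = 11
  cabin 4: 9 = 9
  cabin 5: 7 = 7
  cabin 6: 7 = 7
This matches the lower bound, so 6 is optimal.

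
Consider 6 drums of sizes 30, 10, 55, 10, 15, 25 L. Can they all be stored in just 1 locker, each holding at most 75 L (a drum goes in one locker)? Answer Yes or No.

Total = 145 L; ⌈145/75⌉ = 2.
At least 2 storage lockers are required, but only 1 is allowed.

No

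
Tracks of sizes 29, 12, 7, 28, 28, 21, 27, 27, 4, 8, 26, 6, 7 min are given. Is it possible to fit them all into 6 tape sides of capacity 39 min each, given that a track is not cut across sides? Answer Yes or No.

Total = 230 min; ⌈230/39⌉ = 6.
7 tracks each exceed half the capacity and cannot share a side, forcing at least 7 tape sides.
At least 7 tape sides are required, but only 6 are allowed.

No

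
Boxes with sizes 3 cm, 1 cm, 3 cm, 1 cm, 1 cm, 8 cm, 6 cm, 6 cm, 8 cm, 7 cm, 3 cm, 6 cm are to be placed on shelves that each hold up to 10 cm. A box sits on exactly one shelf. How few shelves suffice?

Total = 8 + 8 + 7 + 6 + 6 + 6 + 3 + 3 + 3 + 1 + 1 + 1 = 53 cm.
Lower bound: ⌈53/10⌉ = 6 shelves.
A packing using 6 shelves:
  shelf 1: 8 + 1 + 1 = 10
  shelf 2: 8 + 1 = 9
  shelf 3: 7 + 3 = 10
  shelf 4: 6 + 3 = 9
  shelf 5: 6 + 3 = 9
  shelf 6: 6 = 6
This matches the lower bound, so 6 is optimal.

6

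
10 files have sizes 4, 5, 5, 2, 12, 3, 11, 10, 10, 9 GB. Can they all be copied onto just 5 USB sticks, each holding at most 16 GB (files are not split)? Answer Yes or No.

Yes

A valid assignment using 5 USB sticks:
  USB stick 1: 12 + 4 = 16
  USB stick 2: 11 + 5 = 16
  USB stick 3: 10 + 5 = 15
  USB stick 4: 10 + 3 + 2 = 15
  USB stick 5: 9 = 9
Every load is within 16 GB, so 5 USB sticks suffice.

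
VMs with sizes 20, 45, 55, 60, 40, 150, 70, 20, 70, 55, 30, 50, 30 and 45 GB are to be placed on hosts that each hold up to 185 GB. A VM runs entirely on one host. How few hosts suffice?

Total = 150 + 70 + 70 + 60 + 55 + 55 + 50 + 45 + 45 + 40 + 30 + 30 + 20 + 20 = 740 GB.
Lower bound: ⌈740/185⌉ = 4 hosts.
A packing using 5 hosts:
  host 1: 150 + 30 = 180
  host 2: 70 + 70 + 45 = 185
  host 3: 60 + 55 + 55 = 170
  host 4: 50 + 45 + 40 + 30 + 20 = 185
  host 5: 20 = 20
No arrangement into 4 hosts stays within capacity, so 5 is optimal.

5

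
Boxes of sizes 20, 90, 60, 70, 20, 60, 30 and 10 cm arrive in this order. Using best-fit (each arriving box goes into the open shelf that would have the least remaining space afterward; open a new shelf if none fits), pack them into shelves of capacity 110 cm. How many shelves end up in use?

4

  20 → shelf 1 (new)  [load 20/110]
  90 → shelf 1  [load 110/110]
  60 → shelf 2 (new)  [load 60/110]
  70 → shelf 3 (new)  [load 70/110]
  20 → shelf 3  [load 90/110]
  60 → shelf 4 (new)  [load 60/110]
  30 → shelf 2  [load 90/110]
  10 → shelf 2  [load 100/110]
4 shelves opened.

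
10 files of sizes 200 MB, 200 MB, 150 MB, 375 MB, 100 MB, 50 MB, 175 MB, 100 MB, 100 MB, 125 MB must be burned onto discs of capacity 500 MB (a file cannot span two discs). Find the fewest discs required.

4

Total = 375 + 200 + 200 + 175 + 150 + 125 + 100 + 100 + 100 + 50 = 1575 MB.
Lower bound: ⌈1575/500⌉ = 4 discs.
A packing using 4 discs:
  disc 1: 375 + 125 = 500
  disc 2: 200 + 200 + 100 = 500
  disc 3: 175 + 150 + 100 + 50 = 475
  disc 4: 100 = 100
This matches the lower bound, so 4 is optimal.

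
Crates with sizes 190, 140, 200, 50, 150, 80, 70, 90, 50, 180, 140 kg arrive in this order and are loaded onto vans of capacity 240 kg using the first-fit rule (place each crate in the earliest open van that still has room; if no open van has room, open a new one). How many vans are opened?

  190 → van 1 (new)  [load 190/240]
  140 → van 2 (new)  [load 140/240]
  200 → van 3 (new)  [load 200/240]
  50 → van 1  [load 240/240]
  150 → van 4 (new)  [load 150/240]
  80 → van 2  [load 220/240]
  70 → van 4  [load 220/240]
  90 → van 5 (new)  [load 90/240]
  50 → van 5  [load 140/240]
  180 → van 6 (new)  [load 180/240]
  140 → van 7 (new)  [load 140/240]
7 vans opened.

7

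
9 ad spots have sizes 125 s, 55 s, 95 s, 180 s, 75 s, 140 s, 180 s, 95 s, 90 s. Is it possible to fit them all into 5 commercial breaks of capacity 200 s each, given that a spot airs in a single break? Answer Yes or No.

Total = 1035 s; ⌈1035/200⌉ = 6.
At least 6 commercial breaks are required, but only 5 are allowed.

No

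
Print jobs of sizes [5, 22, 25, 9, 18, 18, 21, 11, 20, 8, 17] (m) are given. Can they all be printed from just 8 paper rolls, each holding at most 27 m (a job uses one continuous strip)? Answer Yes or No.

A valid assignment using 8 paper rolls:
  roll 1: 25 = 25
  roll 2: 22 + 5 = 27
  roll 3: 21 = 21
  roll 4: 20 = 20
  roll 5: 18 + 9 = 27
  roll 6: 18 + 8 = 26
  roll 7: 17 = 17
  roll 8: 11 = 11
Every load is within 27 m, so 8 paper rolls suffice.

Yes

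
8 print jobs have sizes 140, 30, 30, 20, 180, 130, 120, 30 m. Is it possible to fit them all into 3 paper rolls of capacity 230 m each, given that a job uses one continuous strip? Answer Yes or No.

No

Total = 680 m; ⌈680/230⌉ = 3.
4 print jobs each exceed half the capacity and cannot share a roll, forcing at least 4 paper rolls.
At least 4 paper rolls are required, but only 3 are allowed.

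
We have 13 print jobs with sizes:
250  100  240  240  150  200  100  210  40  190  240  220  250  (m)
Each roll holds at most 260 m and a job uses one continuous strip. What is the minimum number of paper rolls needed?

Total = 250 + 250 + 240 + 240 + 240 + 220 + 210 + 200 + 190 + 150 + 100 + 100 + 40 = 2430 m.
Lower bound: ⌈2430/260⌉ = 10 paper rolls.
A packing using 11 paper rolls:
  roll 1: 250 = 250
  roll 2: 250 = 250
  roll 3: 240 = 240
  roll 4: 240 = 240
  roll 5: 240 = 240
  roll 6: 220 + 40 = 260
  roll 7: 210 = 210
  roll 8: 200 = 200
  roll 9: 190 = 190
  roll 10: 150 + 100 = 250
  roll 11: 100 = 100
No arrangement into 10 paper rolls stays within capacity, so 11 is optimal.

11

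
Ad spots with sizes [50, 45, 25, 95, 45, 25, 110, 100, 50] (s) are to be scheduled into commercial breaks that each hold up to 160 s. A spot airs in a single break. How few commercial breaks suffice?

Total = 110 + 100 + 95 + 50 + 50 + 45 + 45 + 25 + 25 = 545 s.
Lower bound: ⌈545/160⌉ = 4 commercial breaks.
A packing using 4 commercial breaks:
  break 1: 110 + 50 = 160
  break 2: 100 + 50 = 150
  break 3: 95 + 45 = 140
  break 4: 45 + 25 + 25 = 95
This matches the lower bound, so 4 is optimal.

4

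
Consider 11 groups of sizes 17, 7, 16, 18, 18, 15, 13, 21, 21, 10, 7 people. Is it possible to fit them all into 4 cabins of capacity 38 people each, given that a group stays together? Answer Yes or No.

No

Total = 163 people; ⌈163/38⌉ = 5.
At least 5 cabins are required, but only 4 are allowed.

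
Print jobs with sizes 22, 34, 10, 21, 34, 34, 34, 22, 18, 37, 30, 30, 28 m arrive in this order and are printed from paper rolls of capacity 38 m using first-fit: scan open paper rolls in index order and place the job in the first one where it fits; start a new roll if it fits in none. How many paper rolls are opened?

12

  22 → roll 1 (new)  [load 22/38]
  34 → roll 2 (new)  [load 34/38]
  10 → roll 1  [load 32/38]
  21 → roll 3 (new)  [load 21/38]
  34 → roll 4 (new)  [load 34/38]
  34 → roll 5 (new)  [load 34/38]
  34 → roll 6 (new)  [load 34/38]
  22 → roll 7 (new)  [load 22/38]
  18 → roll 8 (new)  [load 18/38]
  37 → roll 9 (new)  [load 37/38]
  30 → roll 10 (new)  [load 30/38]
  30 → roll 11 (new)  [load 30/38]
  28 → roll 12 (new)  [load 28/38]
12 paper rolls opened.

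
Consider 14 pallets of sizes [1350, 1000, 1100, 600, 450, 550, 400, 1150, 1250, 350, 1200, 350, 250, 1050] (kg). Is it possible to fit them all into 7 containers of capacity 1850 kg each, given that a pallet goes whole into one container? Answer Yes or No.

Yes

A valid assignment using 7 containers:
  container 1: 1350 + 450 = 1800
  container 2: 1250 + 600 = 1850
  container 3: 1200 + 550 = 1750
  container 4: 1150 + 400 + 250 = 1800
  container 5: 1100 + 350 + 350 = 1800
  container 6: 1050 = 1050
  container 7: 1000 = 1000
Every load is within 1850 kg, so 7 containers suffice.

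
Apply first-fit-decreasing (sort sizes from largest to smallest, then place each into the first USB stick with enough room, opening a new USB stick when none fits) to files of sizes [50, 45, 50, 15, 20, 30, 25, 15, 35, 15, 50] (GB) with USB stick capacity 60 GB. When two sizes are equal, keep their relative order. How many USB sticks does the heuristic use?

Sorted descending: 50, 50, 50, 45, 35, 30, 25, 20, 15, 15, 15.
  50 → USB stick 1 (new)  [load 50/60]
  50 → USB stick 2 (new)  [load 50/60]
  50 → USB stick 3 (new)  [load 50/60]
  45 → USB stick 4 (new)  [load 45/60]
  35 → USB stick 5 (new)  [load 35/60]
  30 → USB stick 6 (new)  [load 30/60]
  25 → USB stick 5  [load 60/60]
  20 → USB stick 6  [load 50/60]
  15 → USB stick 4  [load 60/60]
  15 → USB stick 7 (new)  [load 15/60]
  15 → USB stick 7  [load 30/60]
7 USB sticks opened.

7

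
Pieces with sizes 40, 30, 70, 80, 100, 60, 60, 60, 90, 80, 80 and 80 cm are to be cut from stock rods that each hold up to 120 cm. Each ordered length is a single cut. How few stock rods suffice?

Total = 100 + 90 + 80 + 80 + 80 + 80 + 70 + 60 + 60 + 60 + 40 + 30 = 830 cm.
Lower bound: ⌈830/120⌉ = 7 stock rods.
A packing using 9 stock rods:
  stock rod 1: 100 = 100
  stock rod 2: 90 + 30 = 120
  stock rod 3: 80 + 40 = 120
  stock rod 4: 80 = 80
  stock rod 5: 80 = 80
  stock rod 6: 80 = 80
  stock rod 7: 70 = 70
  stock rod 8: 60 + 60 = 120
  stock rod 9: 60 = 60
No arrangement into 8 stock rods stays within capacity, so 9 is optimal.

9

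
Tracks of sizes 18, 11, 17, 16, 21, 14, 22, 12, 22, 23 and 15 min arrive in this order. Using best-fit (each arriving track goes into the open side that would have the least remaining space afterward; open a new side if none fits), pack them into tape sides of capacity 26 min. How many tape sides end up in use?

10

  18 → side 1 (new)  [load 18/26]
  11 → side 2 (new)  [load 11/26]
  17 → side 3 (new)  [load 17/26]
  16 → side 4 (new)  [load 16/26]
  21 → side 5 (new)  [load 21/26]
  14 → side 2  [load 25/26]
  22 → side 6 (new)  [load 22/26]
  12 → side 7 (new)  [load 12/26]
  22 → side 8 (new)  [load 22/26]
  23 → side 9 (new)  [load 23/26]
  15 → side 10 (new)  [load 15/26]
10 tape sides opened.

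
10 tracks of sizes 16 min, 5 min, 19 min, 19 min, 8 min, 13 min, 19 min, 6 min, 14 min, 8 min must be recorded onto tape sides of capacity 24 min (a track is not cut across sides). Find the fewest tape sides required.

Total = 19 + 19 + 19 + 16 + 14 + 13 + 8 + 8 + 6 + 5 = 127 min.
Lower bound: ⌈127/24⌉ = 6 tape sides.
A packing using 6 tape sides:
  side 1: 19 + 5 = 24
  side 2: 19 = 19
  side 3: 19 = 19
  side 4: 16 + 8 = 24
  side 5: 14 + 8 = 22
  side 6: 13 + 6 = 19
This matches the lower bound, so 6 is optimal.

6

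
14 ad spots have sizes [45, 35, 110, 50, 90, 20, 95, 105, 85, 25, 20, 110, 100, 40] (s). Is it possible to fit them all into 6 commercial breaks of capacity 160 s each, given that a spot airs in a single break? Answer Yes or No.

Total = 930 s; ⌈930/160⌉ = 6.
7 ad spots each exceed half the capacity and cannot share a break, forcing at least 7 commercial breaks.
At least 7 commercial breaks are required, but only 6 are allowed.

No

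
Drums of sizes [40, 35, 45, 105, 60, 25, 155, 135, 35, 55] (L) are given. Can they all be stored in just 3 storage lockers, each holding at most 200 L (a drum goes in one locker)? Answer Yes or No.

No

Total = 690 L; ⌈690/200⌉ = 4.
At least 4 storage lockers are required, but only 3 are allowed.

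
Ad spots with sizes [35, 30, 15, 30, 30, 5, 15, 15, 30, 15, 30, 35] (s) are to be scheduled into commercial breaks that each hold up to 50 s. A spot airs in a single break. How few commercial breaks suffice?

Total = 35 + 35 + 30 + 30 + 30 + 30 + 30 + 15 + 15 + 15 + 15 + 5 = 285 s.
Lower bound: ⌈285/50⌉ = 6 commercial breaks.
Also, 7 ad spots each exceed 25 s, and no two of those can share a break, so at least 7 commercial breaks are needed.
A packing using 7 commercial breaks:
  break 1: 35 + 15 = 50
  break 2: 35 + 15 = 50
  break 3: 30 + 15 + 5 = 50
  break 4: 30 + 15 = 45
  break 5: 30 = 30
  break 6: 30 = 30
  break 7: 30 = 30
This matches the lower bound, so 7 is optimal.

7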